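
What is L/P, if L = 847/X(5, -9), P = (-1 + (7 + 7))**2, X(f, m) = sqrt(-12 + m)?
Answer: -121*I*sqrt(21)/507 ≈ -1.0937*I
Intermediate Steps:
P = 169 (P = (-1 + 14)**2 = 13**2 = 169)
L = -121*I*sqrt(21)/3 (L = 847/(sqrt(-12 - 9)) = 847/(sqrt(-21)) = 847/((I*sqrt(21))) = 847*(-I*sqrt(21)/21) = -121*I*sqrt(21)/3 ≈ -184.83*I)
L/P = -121*I*sqrt(21)/3/169 = -121*I*sqrt(21)/3*(1/169) = -121*I*sqrt(21)/507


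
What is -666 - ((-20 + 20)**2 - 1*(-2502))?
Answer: -3168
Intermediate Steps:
-666 - ((-20 + 20)**2 - 1*(-2502)) = -666 - (0**2 + 2502) = -666 - (0 + 2502) = -666 - 1*2502 = -666 - 2502 = -3168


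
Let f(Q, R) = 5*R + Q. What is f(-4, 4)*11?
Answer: 176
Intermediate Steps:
f(Q, R) = Q + 5*R
f(-4, 4)*11 = (-4 + 5*4)*11 = (-4 + 20)*11 = 16*11 = 176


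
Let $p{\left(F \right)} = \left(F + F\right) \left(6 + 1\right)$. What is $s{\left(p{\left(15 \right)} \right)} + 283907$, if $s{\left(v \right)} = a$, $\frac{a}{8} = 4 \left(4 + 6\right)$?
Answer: $284227$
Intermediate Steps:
$p{\left(F \right)} = 14 F$ ($p{\left(F \right)} = 2 F 7 = 14 F$)
$a = 320$ ($a = 8 \cdot 4 \left(4 + 6\right) = 8 \cdot 4 \cdot 10 = 8 \cdot 40 = 320$)
$s{\left(v \right)} = 320$
$s{\left(p{\left(15 \right)} \right)} + 283907 = 320 + 283907 = 284227$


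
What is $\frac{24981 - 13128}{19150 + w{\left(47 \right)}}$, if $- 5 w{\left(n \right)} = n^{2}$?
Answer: $\frac{59265}{93541} \approx 0.63357$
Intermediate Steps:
$w{\left(n \right)} = - \frac{n^{2}}{5}$
$\frac{24981 - 13128}{19150 + w{\left(47 \right)}} = \frac{24981 - 13128}{19150 - \frac{47^{2}}{5}} = \frac{11853}{19150 - \frac{2209}{5}} = \frac{11853}{\frac{93541}{5}} = 11853 \cdot \frac{5}{93541} = \frac{59265}{93541}$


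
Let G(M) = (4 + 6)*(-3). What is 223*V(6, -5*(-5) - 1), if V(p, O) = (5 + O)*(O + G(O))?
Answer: -38802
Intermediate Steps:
G(M) = -30 (G(M) = 10*(-3) = -30)
V(p, O) = (-30 + O)*(5 + O) (V(p, O) = (5 + O)*(O - 30) = (5 + O)*(-30 + O) = (-30 + O)*(5 + O))
223*V(6, -5*(-5) - 1) = 223*(-150 + (-5*(-5) - 1)² - 25*(-5*(-5) - 1)) = 223*(-150 + (25 - 1)² - 25*(25 - 1)) = 223*(-150 + 24² - 25*24) = 223*(-150 + 576 - 600) = 223*(-174) = -38802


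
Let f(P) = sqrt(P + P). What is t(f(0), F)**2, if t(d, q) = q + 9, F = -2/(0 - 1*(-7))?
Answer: 3721/49 ≈ 75.939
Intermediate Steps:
F = -2/7 (F = -2/(0 + 7) = -2/7 ≈ -0.28571)
f(P) = sqrt(2)*sqrt(P) (f(P) = sqrt(2*P) = sqrt(2)*sqrt(P))
t(d, q) = 9 + q
t(f(0), F)**2 = (9 - 2/7)**2 = (61/7)**2 = 3721/49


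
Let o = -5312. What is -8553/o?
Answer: 8553/5312 ≈ 1.6101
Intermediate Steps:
-8553/o = -8553/(-5312) = -8553*(-1/5312) = 8553/5312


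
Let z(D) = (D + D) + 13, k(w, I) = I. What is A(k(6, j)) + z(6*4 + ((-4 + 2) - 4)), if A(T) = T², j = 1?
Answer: 50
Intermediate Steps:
z(D) = 13 + 2*D (z(D) = 2*D + 13 = 13 + 2*D)
A(k(6, j)) + z(6*4 + ((-4 + 2) - 4)) = 1² + (13 + 2*(6*4 + ((-4 + 2) - 4))) = 1 + (13 + 2*(24 + (-2 - 4))) = 1 + (13 + 2*(24 - 6)) = 1 + (13 + 2*18) = 1 + (13 + 36) = 1 + 49 = 50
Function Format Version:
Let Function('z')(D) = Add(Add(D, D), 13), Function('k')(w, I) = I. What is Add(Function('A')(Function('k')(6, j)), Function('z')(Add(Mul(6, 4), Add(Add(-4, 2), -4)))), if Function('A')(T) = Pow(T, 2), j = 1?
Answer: 50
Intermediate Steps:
Function('z')(D) = Add(13, Mul(2, D)) (Function('z')(D) = Add(Mul(2, D), 13) = Add(13, Mul(2, D)))
Add(Function('A')(Function('k')(6, j)), Function('z')(Add(Mul(6, 4), Add(Add(-4, 2), -4)))) = Add(Pow(1, 2), Add(13, Mul(2, Add(Mul(6, 4), Add(Add(-4, 2), -4))))) = Add(1, Add(13, Mul(2, Add(24, Add(-2, -4))))) = Add(1, Add(13, Mul(2, Add(24, -6)))) = Add(1, Add(13, Mul(2, 18))) = Add(1, Add(13, 36)) = Add(1, 49) = 50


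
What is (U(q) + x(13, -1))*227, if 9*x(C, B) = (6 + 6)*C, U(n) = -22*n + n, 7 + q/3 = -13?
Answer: 869864/3 ≈ 2.8995e+5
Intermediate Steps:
q = -60 (q = -21 + 3*(-13) = -21 - 39 = -60)
U(n) = -21*n
x(C, B) = 4*C/3 (x(C, B) = ((6 + 6)*C)/9 = (12*C)/9 = 4*C/3)
(U(q) + x(13, -1))*227 = (-21*(-60) + (4/3)*13)*227 = (1260 + 52/3)*227 = (3832/3)*227 = 869864/3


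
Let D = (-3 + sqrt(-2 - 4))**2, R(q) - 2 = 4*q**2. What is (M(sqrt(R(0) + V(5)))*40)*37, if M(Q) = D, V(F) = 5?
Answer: 4440 - 8880*I*sqrt(6) ≈ 4440.0 - 21751.0*I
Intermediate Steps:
R(q) = 2 + 4*q**2
D = (-3 + I*sqrt(6))**2 (D = (-3 + sqrt(-6))**2 = (-3 + I*sqrt(6))**2 ≈ 3.0 - 14.697*I)
M(Q) = (3 - I*sqrt(6))**2
(M(sqrt(R(0) + V(5)))*40)*37 = ((3 - I*sqrt(6))**2*40)*37 = (40*(3 - I*sqrt(6))**2)*37 = 1480*(3 - I*sqrt(6))**2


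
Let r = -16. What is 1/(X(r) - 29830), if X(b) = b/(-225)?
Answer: -225/6711734 ≈ -3.3523e-5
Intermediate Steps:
X(b) = -b/225 (X(b) = b*(-1/225) = -b/225)
1/(X(r) - 29830) = 1/(-1/225*(-16) - 29830) = 1/(16/225 - 29830) = 1/(-6711734/225) = -225/6711734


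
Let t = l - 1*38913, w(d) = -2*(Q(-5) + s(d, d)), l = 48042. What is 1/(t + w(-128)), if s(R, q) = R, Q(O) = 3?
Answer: 1/9379 ≈ 0.00010662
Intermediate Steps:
w(d) = -6 - 2*d (w(d) = -2*(3 + d) = -6 - 2*d)
t = 9129 (t = 48042 - 1*38913 = 48042 - 38913 = 9129)
1/(t + w(-128)) = 1/(9129 + (-6 - 2*(-128))) = 1/(9129 + (-6 + 256)) = 1/(9129 + 250) = 1/9379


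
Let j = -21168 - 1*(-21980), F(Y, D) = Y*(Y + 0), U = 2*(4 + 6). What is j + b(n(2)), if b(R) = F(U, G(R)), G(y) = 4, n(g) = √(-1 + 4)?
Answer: 1212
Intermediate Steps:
n(g) = √3
U = 20 (U = 2*10 = 20)
F(Y, D) = Y² (F(Y, D) = Y*Y = Y²)
b(R) = 400 (b(R) = 20² = 400)
j = 812 (j = -21168 + 21980 = 812)
j + b(n(2)) = 812 + 400 = 1212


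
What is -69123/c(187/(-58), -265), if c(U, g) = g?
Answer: 69123/265 ≈ 260.84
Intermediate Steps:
-69123/c(187/(-58), -265) = -69123/(-265) = -69123*(-1/265) = 69123/265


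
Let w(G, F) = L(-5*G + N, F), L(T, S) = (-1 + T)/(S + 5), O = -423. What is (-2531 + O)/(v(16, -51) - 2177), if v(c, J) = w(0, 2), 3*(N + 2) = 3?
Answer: 20678/15241 ≈ 1.3567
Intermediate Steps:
N = -1 (N = -2 + (⅓)*3 = -2 + 1 = -1)
L(T, S) = (-1 + T)/(5 + S)
w(G, F) = (-2 - 5*G)/(5 + F) (w(G, F) = (-1 + (-5*G - 1))/(5 + F) = (-1 + (-1 - 5*G))/(5 + F) = (-2 - 5*G)/(5 + F))
v(c, J) = -2/7 (v(c, J) = (-2 - 5*0)/(5 + 2) = (-2 + 0)/7 = (⅐)*(-2) = -2/7)
(-2531 + O)/(v(16, -51) - 2177) = (-2531 - 423)/(-2/7 - 2177) = -2954/(-15241/7) = -2954*(-7/15241) = 20678/15241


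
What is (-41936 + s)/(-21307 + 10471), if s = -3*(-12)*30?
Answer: 10214/2709 ≈ 3.7704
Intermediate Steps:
s = 1080 (s = 36*30 = 1080)
(-41936 + s)/(-21307 + 10471) = (-41936 + 1080)/(-21307 + 10471) = -40856/(-10836) = -40856*(-1/10836) = 10214/2709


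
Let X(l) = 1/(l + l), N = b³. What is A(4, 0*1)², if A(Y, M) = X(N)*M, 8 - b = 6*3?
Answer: 0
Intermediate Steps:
b = -10 (b = 8 - 6*3 = 8 - 1*18 = 8 - 18 = -10)
N = -1000 (N = (-10)³ = -1000)
X(l) = 1/(2*l)
A(Y, M) = -M/2000 (A(Y, M) = ((½)/(-1000))*M = ((½)*(-1/1000))*M = -M/2000)
A(4, 0*1)² = (-0)² = (-1/2000*0)² = 0² = 0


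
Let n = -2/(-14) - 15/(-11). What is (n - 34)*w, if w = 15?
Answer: -37530/77 ≈ -487.40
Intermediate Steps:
n = 116/77 (n = -2*(-1/14) - 15*(-1/11) = 1/7 + 15/11 = 116/77 ≈ 1.5065)
(n - 34)*w = (116/77 - 34)*15 = -2502/77*15 = -37530/77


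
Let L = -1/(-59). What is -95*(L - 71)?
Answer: 397860/59 ≈ 6743.4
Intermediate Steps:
L = 1/59 (L = -1*(-1/59) = 1/59 ≈ 0.016949)
-95*(L - 71) = -95*(1/59 - 71) = -95*(-4188/59) = 397860/59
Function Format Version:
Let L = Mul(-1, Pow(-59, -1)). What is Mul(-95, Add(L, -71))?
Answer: Rational(397860, 59) ≈ 6743.4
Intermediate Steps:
L = Rational(1, 59) (L = Mul(-1, Rational(-1, 59)) = Rational(1, 59) ≈ 0.016949)
Mul(-95, Add(L, -71)) = Mul(-95, Add(Rational(1, 59), -71)) = Mul(-95, Rational(-4188, 59)) = Rational(397860, 59)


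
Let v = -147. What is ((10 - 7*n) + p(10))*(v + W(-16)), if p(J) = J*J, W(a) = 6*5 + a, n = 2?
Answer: -12768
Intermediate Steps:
W(a) = 30 + a
p(J) = J²
((10 - 7*n) + p(10))*(v + W(-16)) = ((10 - 7*2) + 10²)*(-147 + (30 - 16)) = ((10 - 14) + 100)*(-147 + 14) = (-4 + 100)*(-133) = 96*(-133) = -12768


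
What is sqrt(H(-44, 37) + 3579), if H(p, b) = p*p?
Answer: sqrt(5515) ≈ 74.263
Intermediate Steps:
H(p, b) = p**2
sqrt(H(-44, 37) + 3579) = sqrt((-44)**2 + 3579) = sqrt(1936 + 3579) = sqrt(5515)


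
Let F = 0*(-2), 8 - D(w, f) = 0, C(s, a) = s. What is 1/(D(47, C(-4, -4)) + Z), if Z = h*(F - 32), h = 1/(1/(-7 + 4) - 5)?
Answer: 1/14 ≈ 0.071429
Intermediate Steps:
D(w, f) = 8 (D(w, f) = 8 - 1*0 = 8 + 0 = 8)
F = 0
h = -3/16 (h = 1/(1/(-3) - 5) = 1/(-⅓ - 5) = 1/(-16/3) = -3/16 ≈ -0.18750)
Z = 6 (Z = -3*(0 - 32)/16 = -3/16*(-32) = 6)
1/(D(47, C(-4, -4)) + Z) = 1/(8 + 6) = 1/14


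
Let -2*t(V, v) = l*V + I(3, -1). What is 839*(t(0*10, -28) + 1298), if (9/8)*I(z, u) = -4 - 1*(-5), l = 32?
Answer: 9797842/9 ≈ 1.0886e+6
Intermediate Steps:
I(z, u) = 8/9 (I(z, u) = 8*(-4 - 1*(-5))/9 = 8*(-4 + 5)/9 = (8/9)*1 = 8/9)
t(V, v) = -4/9 - 16*V (t(V, v) = -(32*V + 8/9)/2 = -(8/9 + 32*V)/2 = -4/9 - 16*V)
839*(t(0*10, -28) + 1298) = 839*((-4/9 - 0*10) + 1298) = 839*((-4/9 - 16*0) + 1298) = 839*((-4/9 + 0) + 1298) = 839*(-4/9 + 1298) = 839*(11678/9) = 9797842/9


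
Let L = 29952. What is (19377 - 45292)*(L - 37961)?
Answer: 207553235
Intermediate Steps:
(19377 - 45292)*(L - 37961) = (19377 - 45292)*(29952 - 37961) = -25915*(-8009) = 207553235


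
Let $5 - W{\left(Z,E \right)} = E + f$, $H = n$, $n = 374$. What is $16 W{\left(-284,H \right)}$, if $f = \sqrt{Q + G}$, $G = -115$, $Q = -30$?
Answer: $-5904 - 16 i \sqrt{145} \approx -5904.0 - 192.67 i$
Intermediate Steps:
$H = 374$
$f = i \sqrt{145}$ ($f = \sqrt{-30 - 115} = \sqrt{-145} = i \sqrt{145} \approx 12.042 i$)
$W{\left(Z,E \right)} = 5 - E - i \sqrt{145}$ ($W{\left(Z,E \right)} = 5 - \left(E + i \sqrt{145}\right) = 5 - E - i \sqrt{145}$)
$16 W{\left(-284,H \right)} = 16 \left(5 - 374 - i \sqrt{145}\right) = 16 \left(-369 - i \sqrt{145}\right) = -5904 - 16 i \sqrt{145}$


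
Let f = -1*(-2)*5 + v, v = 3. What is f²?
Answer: 169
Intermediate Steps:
f = 13 (f = -1*(-2)*5 + 3 = 2*5 + 3 = 10 + 3 = 13)
f² = 13² = 169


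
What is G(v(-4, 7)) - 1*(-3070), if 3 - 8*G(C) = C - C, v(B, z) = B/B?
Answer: 24563/8 ≈ 3070.4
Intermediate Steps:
v(B, z) = 1
G(C) = 3/8 (G(C) = 3/8 - (C - C)/8 = 3/8 - 1/8*0 = 3/8 + 0 = 3/8)
G(v(-4, 7)) - 1*(-3070) = 3/8 - 1*(-3070) = 3/8 + 3070 = 24563/8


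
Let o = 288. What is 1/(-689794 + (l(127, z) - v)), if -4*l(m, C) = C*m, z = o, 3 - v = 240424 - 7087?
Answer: -1/465604 ≈ -2.1477e-6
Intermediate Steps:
v = -233334 (v = 3 - (240424 - 7087) = 3 - 1*233337 = 3 - 233337 = -233334)
z = 288
l(m, C) = -C*m/4
1/(-689794 + (l(127, z) - v)) = 1/(-689794 + (-¼*288*127 - 1*(-233334))) = 1/(-689794 + (-9144 + 233334)) = 1/(-689794 + 224190) = 1/(-465604) = -1/465604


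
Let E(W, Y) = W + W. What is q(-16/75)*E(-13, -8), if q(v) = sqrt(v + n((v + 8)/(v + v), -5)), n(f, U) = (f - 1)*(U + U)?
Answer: -13*sqrt(173058)/15 ≈ -360.54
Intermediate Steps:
n(f, U) = 2*U*(-1 + f) (n(f, U) = (-1 + f)*(2*U) = 2*U*(-1 + f))
E(W, Y) = 2*W
q(v) = sqrt(10 + v - 5*(8 + v)/v) (q(v) = sqrt(v + 2*(-5)*(-1 + (v + 8)/(v + v))) = sqrt(v + 2*(-5)*(-1 + (8 + v)/((2*v)))) = sqrt(v + 2*(-5)*(-1 + (8 + v)*(1/(2*v)))) = sqrt(v + 2*(-5)*(-1 + (8 + v)/(2*v))) = sqrt(v + (10 - 5*(8 + v)/v)) = sqrt(10 + v - 5*(8 + v)/v))
q(-16/75)*E(-13, -8) = sqrt(5 - 16/75 - 40/((-16/75)))*(2*(-13)) = sqrt(5 - 16*1/75 - 40/((-16*1/75)))*(-26) = sqrt(5 - 16/75 - 40/(-16/75))*(-26) = sqrt(5 - 16/75 - 40*(-75/16))*(-26) = sqrt(5 - 16/75 + 375/2)*(-26) = sqrt(28843/150)*(-26) = (sqrt(173058)/30)*(-26) = -13*sqrt(173058)/15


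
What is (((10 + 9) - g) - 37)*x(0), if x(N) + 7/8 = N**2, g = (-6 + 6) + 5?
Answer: 161/8 ≈ 20.125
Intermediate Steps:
g = 5 (g = 0 + 5 = 5)
x(N) = -7/8 + N**2
(((10 + 9) - g) - 37)*x(0) = (((10 + 9) - 1*5) - 37)*(-7/8 + 0**2) = ((19 - 5) - 37)*(-7/8 + 0) = (14 - 37)*(-7/8) = -23*(-7/8) = 161/8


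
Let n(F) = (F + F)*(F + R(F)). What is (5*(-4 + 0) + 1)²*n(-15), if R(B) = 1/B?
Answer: 163172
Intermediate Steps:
n(F) = 2*F*(F + 1/F) (n(F) = (F + F)*(F + 1/F) = (2*F)*(F + 1/F) = 2*F*(F + 1/F))
(5*(-4 + 0) + 1)²*n(-15) = (5*(-4 + 0) + 1)²*(2 + 2*(-15)²) = (5*(-4) + 1)²*(2 + 2*225) = (-20 + 1)²*(2 + 450) = (-19)²*452 = 361*452 = 163172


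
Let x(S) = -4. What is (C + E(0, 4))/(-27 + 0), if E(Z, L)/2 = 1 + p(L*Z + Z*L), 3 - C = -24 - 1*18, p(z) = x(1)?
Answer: -13/9 ≈ -1.4444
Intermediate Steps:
p(z) = -4
C = 45 (C = 3 - (-24 - 1*18) = 3 - (-24 - 18) = 3 - 1*(-42) = 3 + 42 = 45)
E(Z, L) = -6 (E(Z, L) = 2*(1 - 4) = 2*(-3) = -6)
(C + E(0, 4))/(-27 + 0) = (45 - 6)/(-27 + 0) = 39/(-27) = 39*(-1/27) = -13/9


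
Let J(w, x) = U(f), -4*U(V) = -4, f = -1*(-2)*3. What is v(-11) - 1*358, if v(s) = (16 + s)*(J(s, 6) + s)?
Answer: -408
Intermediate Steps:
f = 6 (f = 2*3 = 6)
U(V) = 1 (U(V) = -1/4*(-4) = 1)
J(w, x) = 1
v(s) = (1 + s)*(16 + s) (v(s) = (16 + s)*(1 + s) = (1 + s)*(16 + s))
v(-11) - 1*358 = (16 + (-11)**2 + 17*(-11)) - 1*358 = (16 + 121 - 187) - 358 = -50 - 358 = -408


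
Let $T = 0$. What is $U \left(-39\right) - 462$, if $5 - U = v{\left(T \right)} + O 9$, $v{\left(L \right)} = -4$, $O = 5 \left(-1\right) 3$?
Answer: $-6078$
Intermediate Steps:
$O = -15$ ($O = \left(-5\right) 3 = -15$)
$U = 144$ ($U = 5 - \left(-4 - 135\right) = 5 - -139 = 5 + 139 = 144$)
$U \left(-39\right) - 462 = 144 \left(-39\right) - 462 = -5616 - 462 = -6078$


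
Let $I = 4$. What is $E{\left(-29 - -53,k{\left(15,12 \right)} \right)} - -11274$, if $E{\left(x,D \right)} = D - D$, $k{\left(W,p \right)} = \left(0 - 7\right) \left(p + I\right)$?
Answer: $11274$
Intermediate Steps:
$k{\left(W,p \right)} = -28 - 7 p$ ($k{\left(W,p \right)} = \left(0 - 7\right) \left(p + 4\right) = - 7 \left(4 + p\right) = -28 - 7 p$)
$E{\left(x,D \right)} = 0$
$E{\left(-29 - -53,k{\left(15,12 \right)} \right)} - -11274 = 0 - -11274 = 0 + 11274 = 11274$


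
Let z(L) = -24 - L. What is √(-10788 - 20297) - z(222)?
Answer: 246 + I*√31085 ≈ 246.0 + 176.31*I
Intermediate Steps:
√(-10788 - 20297) - z(222) = √(-10788 - 20297) - (-24 - 1*222) = √(-31085) - (-24 - 222) = I*√31085 - 1*(-246) = I*√31085 + 246 = 246 + I*√31085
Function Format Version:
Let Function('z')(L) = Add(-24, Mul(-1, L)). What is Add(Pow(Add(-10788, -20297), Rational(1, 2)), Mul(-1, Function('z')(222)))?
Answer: Add(246, Mul(I, Pow(31085, Rational(1, 2)))) ≈ Add(246.00, Mul(176.31, I))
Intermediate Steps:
Add(Pow(Add(-10788, -20297), Rational(1, 2)), Mul(-1, Function('z')(222))) = Add(Pow(Add(-10788, -20297), Rational(1, 2)), Mul(-1, Add(-24, Mul(-1, 222)))) = Add(Pow(-31085, Rational(1, 2)), Mul(-1, Add(-24, -222))) = Add(Mul(I, Pow(31085, Rational(1, 2))), Mul(-1, -246)) = Add(Mul(I, Pow(31085, Rational(1, 2))), 246) = Add(246, Mul(I, Pow(31085, Rational(1, 2))))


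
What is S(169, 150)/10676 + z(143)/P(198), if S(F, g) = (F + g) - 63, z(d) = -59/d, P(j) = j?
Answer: 1654625/75570066 ≈ 0.021895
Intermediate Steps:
S(F, g) = -63 + F + g
S(169, 150)/10676 + z(143)/P(198) = (-63 + 169 + 150)/10676 - 59/143/198 = 256*(1/10676) - 59*1/143*(1/198) = 64/2669 - 59/143*1/198 = 64/2669 - 59/28314 = 1654625/75570066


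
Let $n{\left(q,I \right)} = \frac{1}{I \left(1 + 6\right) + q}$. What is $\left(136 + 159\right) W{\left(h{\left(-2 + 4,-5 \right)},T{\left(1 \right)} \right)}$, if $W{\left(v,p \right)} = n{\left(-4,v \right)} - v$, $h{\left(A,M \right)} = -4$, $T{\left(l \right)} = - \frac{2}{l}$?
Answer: $\frac{37465}{32} \approx 1170.8$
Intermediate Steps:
$n{\left(q,I \right)} = \frac{1}{q + 7 I}$ ($n{\left(q,I \right)} = \frac{1}{I 7 + q} = \frac{1}{7 I + q} = \frac{1}{q + 7 I}$)
$W{\left(v,p \right)} = \frac{1}{-4 + 7 v} - v$
$\left(136 + 159\right) W{\left(h{\left(-2 + 4,-5 \right)},T{\left(1 \right)} \right)} = \left(136 + 159\right) \left(\frac{1}{-4 + 7 \left(-4\right)} - -4\right) = 295 \left(\frac{1}{-4 - 28} + 4\right) = 295 \left(\frac{1}{-32} + 4\right) = 295 \left(- \frac{1}{32} + 4\right) = 295 \cdot \frac{127}{32} = \frac{37465}{32}$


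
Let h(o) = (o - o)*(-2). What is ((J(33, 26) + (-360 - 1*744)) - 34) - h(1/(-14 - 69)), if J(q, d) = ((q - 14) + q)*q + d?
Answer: 604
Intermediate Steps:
h(o) = 0 (h(o) = 0*(-2) = 0)
J(q, d) = d + q*(-14 + 2*q) (J(q, d) = ((-14 + q) + q)*q + d = (-14 + 2*q)*q + d = q*(-14 + 2*q) + d = d + q*(-14 + 2*q))
((J(33, 26) + (-360 - 1*744)) - 34) - h(1/(-14 - 69)) = (((26 - 14*33 + 2*33²) + (-360 - 1*744)) - 34) - 1*0 = (((26 - 462 + 2*1089) + (-360 - 744)) - 34) + 0 = (((26 - 462 + 2178) - 1104) - 34) + 0 = ((1742 - 1104) - 34) + 0 = (638 - 34) + 0 = 604 + 0 = 604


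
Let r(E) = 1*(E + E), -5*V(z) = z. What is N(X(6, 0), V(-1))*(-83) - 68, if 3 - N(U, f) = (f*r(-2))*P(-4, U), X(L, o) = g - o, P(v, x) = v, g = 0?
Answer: -257/5 ≈ -51.400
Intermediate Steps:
V(z) = -z/5
r(E) = 2*E (r(E) = 1*(2*E) = 2*E)
X(L, o) = -o (X(L, o) = 0 - o = -o)
N(U, f) = 3 - 16*f (N(U, f) = 3 - f*(2*(-2))*(-4) = 3 - f*(-4)*(-4) = 3 - (-4*f)*(-4) = 3 - 16*f)
N(X(6, 0), V(-1))*(-83) - 68 = (3 - (-16)*(-1)/5)*(-83) - 68 = (3 - 16*⅕)*(-83) - 68 = (3 - 16/5)*(-83) - 68 = -⅕*(-83) - 68 = 83/5 - 68 = -257/5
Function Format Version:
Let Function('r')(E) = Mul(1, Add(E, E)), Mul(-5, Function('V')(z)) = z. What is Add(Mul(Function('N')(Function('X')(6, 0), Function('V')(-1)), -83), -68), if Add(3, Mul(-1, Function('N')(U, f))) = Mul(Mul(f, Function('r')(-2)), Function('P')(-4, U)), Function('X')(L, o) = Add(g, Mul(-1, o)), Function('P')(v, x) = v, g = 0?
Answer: Rational(-257, 5) ≈ -51.400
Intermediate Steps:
Function('V')(z) = Mul(Rational(-1, 5), z)
Function('r')(E) = Mul(2, E) (Function('r')(E) = Mul(1, Mul(2, E)) = Mul(2, E))
Function('X')(L, o) = Mul(-1, o) (Function('X')(L, o) = Add(0, Mul(-1, o)) = Mul(-1, o))
Function('N')(U, f) = Add(3, Mul(-16, f)) (Function('N')(U, f) = Add(3, Mul(-1, Mul(Mul(f, Mul(2, -2)), -4))) = Add(3, Mul(-1, Mul(Mul(f, -4), -4))) = Add(3, Mul(-1, Mul(Mul(-4, f), -4))) = Add(3, Mul(-1, Mul(16, f))) = Add(3, Mul(-16, f)))
Add(Mul(Function('N')(Function('X')(6, 0), Function('V')(-1)), -83), -68) = Add(Mul(Add(3, Mul(-16, Mul(Rational(-1, 5), -1))), -83), -68) = Add(Mul(Add(3, Mul(-16, Rational(1, 5))), -83), -68) = Add(Mul(Add(3, Rational(-16, 5)), -83), -68) = Add(Mul(Rational(-1, 5), -83), -68) = Add(Rational(83, 5), -68) = Rational(-257, 5)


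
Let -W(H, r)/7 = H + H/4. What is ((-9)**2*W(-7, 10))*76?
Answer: 377055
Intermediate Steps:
W(H, r) = -35*H/4 (W(H, r) = -7*(H + H/4) = -35*H/4)
((-9)**2*W(-7, 10))*76 = ((-9)**2*(-35/4*(-7)))*76 = (81*(245/4))*76 = (19845/4)*76 = 377055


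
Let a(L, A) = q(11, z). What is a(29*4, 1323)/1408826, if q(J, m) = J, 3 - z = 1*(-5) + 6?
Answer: 11/1408826 ≈ 7.8079e-6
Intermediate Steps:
z = 2 (z = 3 - (1*(-5) + 6) = 3 - (-5 + 6) = 3 - 1*1 = 3 - 1 = 2)
a(L, A) = 11
a(29*4, 1323)/1408826 = 11/1408826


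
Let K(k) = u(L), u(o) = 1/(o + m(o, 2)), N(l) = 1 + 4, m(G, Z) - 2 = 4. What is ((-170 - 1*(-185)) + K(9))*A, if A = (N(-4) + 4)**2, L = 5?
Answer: 13446/11 ≈ 1222.4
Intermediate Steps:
m(G, Z) = 6 (m(G, Z) = 2 + 4 = 6)
N(l) = 5
u(o) = 1/(6 + o) (u(o) = 1/(o + 6) = 1/(6 + o))
K(k) = 1/11 (K(k) = 1/(6 + 5) = 1/11)
A = 81 (A = (5 + 4)**2 = 9**2 = 81)
((-170 - 1*(-185)) + K(9))*A = ((-170 - 1*(-185)) + 1/11)*81 = ((-170 + 185) + 1/11)*81 = (15 + 1/11)*81 = (166/11)*81 = 13446/11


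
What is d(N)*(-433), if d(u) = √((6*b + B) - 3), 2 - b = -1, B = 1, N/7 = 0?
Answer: -1732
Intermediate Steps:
N = 0 (N = 7*0 = 0)
b = 3 (b = 2 - 1*(-1) = 2 + 1 = 3)
d(u) = 4 (d(u) = √((6*3 + 1) - 3) = √((18 + 1) - 3) = √(19 - 3) = √16 = 4)
d(N)*(-433) = 4*(-433) = -1732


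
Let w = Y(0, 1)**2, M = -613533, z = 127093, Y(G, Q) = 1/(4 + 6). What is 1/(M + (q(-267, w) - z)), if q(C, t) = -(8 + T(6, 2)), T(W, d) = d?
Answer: -1/740636 ≈ -1.3502e-6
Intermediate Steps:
Y(G, Q) = 1/10
w = 1/100 (w = (1/10)**2 = 1/100 ≈ 0.010000)
q(C, t) = -10 (q(C, t) = -(8 + 2) = -1*10 = -10)
1/(M + (q(-267, w) - z)) = 1/(-613533 + (-10 - 1*127093)) = 1/(-613533 + (-10 - 127093)) = 1/(-613533 - 127103) = 1/(-740636) = -1/740636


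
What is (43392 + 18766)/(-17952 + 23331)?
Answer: 62158/5379 ≈ 11.556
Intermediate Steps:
(43392 + 18766)/(-17952 + 23331) = 62158/5379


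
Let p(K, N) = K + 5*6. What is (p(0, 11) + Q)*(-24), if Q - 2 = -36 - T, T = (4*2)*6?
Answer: 1248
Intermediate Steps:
T = 48 (T = 8*6 = 48)
p(K, N) = 30 + K (p(K, N) = K + 30 = 30 + K)
Q = -82 (Q = 2 + (-36 - 1*48) = 2 + (-36 - 48) = 2 - 84 = -82)
(p(0, 11) + Q)*(-24) = ((30 + 0) - 82)*(-24) = (30 - 82)*(-24) = -52*(-24) = 1248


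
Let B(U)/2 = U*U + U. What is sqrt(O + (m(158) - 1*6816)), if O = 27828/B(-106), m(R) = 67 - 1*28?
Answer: 2*I*sqrt(5828881170)/1855 ≈ 82.315*I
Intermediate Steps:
m(R) = 39 (m(R) = 67 - 28 = 39)
B(U) = 2*U + 2*U**2 (B(U) = 2*(U*U + U) = 2*(U**2 + U) = 2*(U + U**2) = 2*U + 2*U**2)
O = 2319/1855 (O = 27828/((2*(-106)*(1 - 106))) = 27828/((2*(-106)*(-105))) = 27828/22260 = 27828*(1/22260) = 2319/1855 ≈ 1.2501)
sqrt(O + (m(158) - 1*6816)) = sqrt(2319/1855 + (39 - 1*6816)) = sqrt(2319/1855 + (39 - 6816)) = sqrt(2319/1855 - 6777) = sqrt(-12569016/1855) = 2*I*sqrt(5828881170)/1855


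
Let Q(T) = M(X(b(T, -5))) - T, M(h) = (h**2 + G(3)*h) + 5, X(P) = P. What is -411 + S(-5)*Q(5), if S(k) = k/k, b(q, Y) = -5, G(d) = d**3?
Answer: -521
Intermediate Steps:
S(k) = 1
M(h) = 5 + h**2 + 27*h (M(h) = (h**2 + 3**3*h) + 5 = (h**2 + 27*h) + 5 = 5 + h**2 + 27*h)
Q(T) = -105 - T (Q(T) = (5 + (-5)**2 + 27*(-5)) - T = (5 + 25 - 135) - T = -105 - T)
-411 + S(-5)*Q(5) = -411 + 1*(-105 - 1*5) = -411 + 1*(-105 - 5) = -411 + 1*(-110) = -411 - 110 = -521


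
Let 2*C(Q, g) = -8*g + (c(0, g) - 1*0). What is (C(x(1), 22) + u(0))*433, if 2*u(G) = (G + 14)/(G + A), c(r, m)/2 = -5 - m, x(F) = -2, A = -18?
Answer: -899341/18 ≈ -49963.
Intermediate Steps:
c(r, m) = -10 - 2*m (c(r, m) = 2*(-5 - m) = -10 - 2*m)
u(G) = (14 + G)/(2*(-18 + G)) (u(G) = ((G + 14)/(G - 18))/2 = ((14 + G)/(-18 + G))/2 = (14 + G)/(2*(-18 + G)))
C(Q, g) = -5 - 5*g (C(Q, g) = (-8*g + ((-10 - 2*g) - 1*0))/2 = (-8*g + ((-10 - 2*g) + 0))/2 = (-8*g + (-10 - 2*g))/2 = (-10 - 10*g)/2 = -5 - 5*g)
(C(x(1), 22) + u(0))*433 = ((-5 - 5*22) + (14 + 0)/(2*(-18 + 0)))*433 = ((-5 - 110) + (½)*14/(-18))*433 = (-115 + (½)*(-1/18)*14)*433 = (-115 - 7/18)*433 = -2077/18*433 = -899341/18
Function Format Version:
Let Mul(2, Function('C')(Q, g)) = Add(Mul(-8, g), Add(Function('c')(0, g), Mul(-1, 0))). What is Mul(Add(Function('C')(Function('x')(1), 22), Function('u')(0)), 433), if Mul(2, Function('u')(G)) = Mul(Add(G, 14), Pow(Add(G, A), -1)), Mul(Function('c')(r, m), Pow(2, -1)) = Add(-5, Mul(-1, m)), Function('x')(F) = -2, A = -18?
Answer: Rational(-899341, 18) ≈ -49963.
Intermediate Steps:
Function('c')(r, m) = Add(-10, Mul(-2, m)) (Function('c')(r, m) = Mul(2, Add(-5, Mul(-1, m))) = Add(-10, Mul(-2, m)))
Function('u')(G) = Mul(Rational(1, 2), Pow(Add(-18, G), -1), Add(14, G)) (Function('u')(G) = Mul(Rational(1, 2), Mul(Add(G, 14), Pow(Add(G, -18), -1))) = Mul(Rational(1, 2), Mul(Add(14, G), Pow(Add(-18, G), -1))) = Mul(Rational(1, 2), Mul(Pow(Add(-18, G), -1), Add(14, G))) = Mul(Rational(1, 2), Pow(Add(-18, G), -1), Add(14, G)))
Function('C')(Q, g) = Add(-5, Mul(-5, g)) (Function('C')(Q, g) = Mul(Rational(1, 2), Add(Mul(-8, g), Add(Add(-10, Mul(-2, g)), Mul(-1, 0)))) = Mul(Rational(1, 2), Add(Mul(-8, g), Add(Add(-10, Mul(-2, g)), 0))) = Mul(Rational(1, 2), Add(Mul(-8, g), Add(-10, Mul(-2, g)))) = Mul(Rational(1, 2), Add(-10, Mul(-10, g))) = Add(-5, Mul(-5, g)))
Mul(Add(Function('C')(Function('x')(1), 22), Function('u')(0)), 433) = Mul(Add(Add(-5, Mul(-5, 22)), Mul(Rational(1, 2), Pow(Add(-18, 0), -1), Add(14, 0))), 433) = Mul(Add(Add(-5, -110), Mul(Rational(1, 2), Pow(-18, -1), 14)), 433) = Mul(Add(-115, Mul(Rational(1, 2), Rational(-1, 18), 14)), 433) = Mul(Add(-115, Rational(-7, 18)), 433) = Mul(Rational(-2077, 18), 433) = Rational(-899341, 18)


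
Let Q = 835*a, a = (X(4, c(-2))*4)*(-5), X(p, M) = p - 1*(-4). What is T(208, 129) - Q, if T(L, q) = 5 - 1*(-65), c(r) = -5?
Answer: 133670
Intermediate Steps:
X(p, M) = 4 + p (X(p, M) = p + 4 = 4 + p)
a = -160 (a = ((4 + 4)*4)*(-5) = (8*4)*(-5) = 32*(-5) = -160)
T(L, q) = 70 (T(L, q) = 5 + 65 = 70)
Q = -133600 (Q = 835*(-160) = -133600)
T(208, 129) - Q = 70 - 1*(-133600) = 70 + 133600 = 133670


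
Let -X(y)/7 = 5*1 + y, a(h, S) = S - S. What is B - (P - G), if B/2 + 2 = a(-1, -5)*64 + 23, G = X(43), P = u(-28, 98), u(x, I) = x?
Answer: -266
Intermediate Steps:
a(h, S) = 0
P = -28
X(y) = -35 - 7*y (X(y) = -7*(5*1 + y) = -7*(5 + y) = -35 - 7*y)
G = -336 (G = -35 - 7*43 = -35 - 301 = -336)
B = 42 (B = -4 + 2*(0*64 + 23) = -4 + 2*(0 + 23) = -4 + 2*23 = -4 + 46 = 42)
B - (P - G) = 42 - (-28 - 1*(-336)) = 42 - (-28 + 336) = 42 - 1*308 = 42 - 308 = -266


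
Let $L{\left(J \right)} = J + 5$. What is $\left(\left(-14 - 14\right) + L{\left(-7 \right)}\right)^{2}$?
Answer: $900$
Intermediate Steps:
$L{\left(J \right)} = 5 + J$
$\left(\left(-14 - 14\right) + L{\left(-7 \right)}\right)^{2} = \left(\left(-14 - 14\right) + \left(5 - 7\right)\right)^{2} = \left(-28 - 2\right)^{2} = \left(-30\right)^{2} = 900$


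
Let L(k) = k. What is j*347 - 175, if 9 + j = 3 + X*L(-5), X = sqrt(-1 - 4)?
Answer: -2257 - 1735*I*sqrt(5) ≈ -2257.0 - 3879.6*I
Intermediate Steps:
X = I*sqrt(5) (X = sqrt(-5) = I*sqrt(5) ≈ 2.2361*I)
j = -6 - 5*I*sqrt(5) (j = -9 + (3 + (I*sqrt(5))*(-5)) = -9 + (3 - 5*I*sqrt(5)) = -6 - 5*I*sqrt(5) ≈ -6.0 - 11.18*I)
j*347 - 175 = (-6 - 5*I*sqrt(5))*347 - 175 = (-2082 - 1735*I*sqrt(5)) - 175 = -2257 - 1735*I*sqrt(5)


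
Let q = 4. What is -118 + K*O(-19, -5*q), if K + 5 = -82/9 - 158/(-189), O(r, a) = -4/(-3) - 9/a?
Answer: -1606583/11340 ≈ -141.67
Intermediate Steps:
O(r, a) = 4/3 - 9/a (O(r, a) = -4*(-⅓) - 9/a = 4/3 - 9/a)
K = -2509/189 (K = -5 + (-82/9 - 158/(-189)) = -5 + (-82*⅑ - 158*(-1/189)) = -5 + (-82/9 + 158/189) = -5 - 1564/189 = -2509/189 ≈ -13.275)
-118 + K*O(-19, -5*q) = -118 - 2509*(4/3 - 9/((-5*4)))/189 = -118 - 2509*(4/3 - 9/(-20))/189 = -118 - 2509*(4/3 - 9*(-1/20))/189 = -118 - 2509*(4/3 + 9/20)/189 = -118 - 2509/189*107/60 = -118 - 268463/11340 = -1606583/11340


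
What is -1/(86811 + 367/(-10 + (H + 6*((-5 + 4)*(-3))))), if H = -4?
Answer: -4/347611 ≈ -1.1507e-5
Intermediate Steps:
-1/(86811 + 367/(-10 + (H + 6*((-5 + 4)*(-3))))) = -1/(86811 + 367/(-10 + (-4 + 6*((-5 + 4)*(-3))))) = -1/(86811 + 367/(-10 + (-4 + 6*(-1*(-3))))) = -1/(86811 + 367/(-10 + (-4 + 6*3))) = -1/(86811 + 367/(-10 + (-4 + 18))) = -1/(86811 + 367/(-10 + 14)) = -1/(86811 + 367/4) = -1/347611/4 = -1*4/347611 = -4/347611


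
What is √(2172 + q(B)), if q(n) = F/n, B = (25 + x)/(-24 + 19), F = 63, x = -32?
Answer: √2217 ≈ 47.085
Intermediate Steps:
B = 7/5 (B = (25 - 32)/(-24 + 19) = -7/(-5) = -7*(-⅕) = 7/5 ≈ 1.4000)
q(n) = 63/n
√(2172 + q(B)) = √(2172 + 63/(7/5)) = √(2172 + 63*(5/7)) = √(2172 + 45) = √2217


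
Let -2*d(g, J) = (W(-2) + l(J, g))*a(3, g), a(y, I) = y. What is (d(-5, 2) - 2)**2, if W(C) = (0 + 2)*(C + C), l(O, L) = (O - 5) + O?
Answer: 529/4 ≈ 132.25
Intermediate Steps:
l(O, L) = -5 + 2*O (l(O, L) = (-5 + O) + O = -5 + 2*O)
W(C) = 4*C (W(C) = 2*(2*C) = 4*C)
d(g, J) = 39/2 - 3*J (d(g, J) = -(4*(-2) + (-5 + 2*J))*3/2 = -(-8 + (-5 + 2*J))*3/2 = -(-13 + 2*J)*3/2 = -(-39 + 6*J)/2 = 39/2 - 3*J)
(d(-5, 2) - 2)**2 = ((39/2 - 3*2) - 2)**2 = ((39/2 - 6) - 2)**2 = (27/2 - 2)**2 = (23/2)**2 = 529/4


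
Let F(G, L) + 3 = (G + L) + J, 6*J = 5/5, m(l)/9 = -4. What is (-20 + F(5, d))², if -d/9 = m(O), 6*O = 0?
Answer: 3374569/36 ≈ 93738.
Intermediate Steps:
O = 0 (O = (⅙)*0 = 0)
m(l) = -36 (m(l) = 9*(-4) = -36)
J = ⅙ (J = (5/5)/6 = (5*(⅕))/6 = (⅙)*1 = ⅙ ≈ 0.16667)
d = 324 (d = -9*(-36) = 324)
F(G, L) = -17/6 + G + L (F(G, L) = -3 + ((G + L) + ⅙) = -3 + (⅙ + G + L) = -17/6 + G + L)
(-20 + F(5, d))² = (-20 + (-17/6 + 5 + 324))² = (-20 + 1957/6)² = (1837/6)² = 3374569/36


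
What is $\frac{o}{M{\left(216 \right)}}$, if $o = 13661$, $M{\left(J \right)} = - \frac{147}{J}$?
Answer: $- \frac{983592}{49} \approx -20073.0$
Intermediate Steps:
$\frac{o}{M{\left(216 \right)}} = \frac{13661}{\left(-147\right) \frac{1}{216}} = \frac{13661}{- \frac{49}{72}} = 13661 \left(- \frac{72}{49}\right) = - \frac{983592}{49}$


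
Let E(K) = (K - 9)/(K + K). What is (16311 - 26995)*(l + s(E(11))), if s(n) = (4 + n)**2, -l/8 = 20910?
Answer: 216231926820/121 ≈ 1.7870e+9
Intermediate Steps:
l = -167280 (l = -8*20910 = -167280)
E(K) = (-9 + K)/(2*K) (E(K) = (-9 + K)/((2*K)) = (-9 + K)*(1/(2*K)) = (-9 + K)/(2*K))
(16311 - 26995)*(l + s(E(11))) = (16311 - 26995)*(-167280 + (4 + (1/2)*(-9 + 11)/11)**2) = -10684*(-167280 + (4 + (1/2)*(1/11)*2)**2) = -10684*(-167280 + (4 + 1/11)**2) = -10684*(-167280 + (45/11)**2) = -10684*(-167280 + 2025/121) = -10684*(-20238855/121) = 216231926820/121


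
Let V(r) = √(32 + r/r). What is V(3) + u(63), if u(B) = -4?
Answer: -4 + √33 ≈ 1.7446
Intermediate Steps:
V(r) = √33 (V(r) = √(32 + 1) = √33)
V(3) + u(63) = √33 - 4 = -4 + √33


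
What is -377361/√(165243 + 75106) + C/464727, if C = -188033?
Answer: -188033/464727 - 377361*√240349/240349 ≈ -770.13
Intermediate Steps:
-377361/√(165243 + 75106) + C/464727 = -377361/√(165243 + 75106) - 188033/464727 = -377361*√240349/240349 - 188033*1/464727 = -377361*√240349/240349 - 188033/464727 = -188033/464727 - 377361*√240349/240349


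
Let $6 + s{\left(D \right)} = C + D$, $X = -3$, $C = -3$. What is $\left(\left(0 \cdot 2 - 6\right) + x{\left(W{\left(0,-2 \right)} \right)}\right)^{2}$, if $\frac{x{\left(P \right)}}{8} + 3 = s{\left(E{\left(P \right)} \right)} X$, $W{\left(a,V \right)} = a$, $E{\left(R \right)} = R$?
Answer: $34596$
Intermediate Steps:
$s{\left(D \right)} = -9 + D$ ($s{\left(D \right)} = -6 + \left(-3 + D\right) = -9 + D$)
$x{\left(P \right)} = 192 - 24 P$ ($x{\left(P \right)} = -24 + 8 \left(-9 + P\right) \left(-3\right) = -24 + 8 \left(27 - 3 P\right) = -24 - \left(-216 + 24 P\right) = 192 - 24 P$)
$\left(\left(0 \cdot 2 - 6\right) + x{\left(W{\left(0,-2 \right)} \right)}\right)^{2} = \left(\left(0 \cdot 2 - 6\right) + \left(192 - 0\right)\right)^{2} = \left(\left(0 - 6\right) + \left(192 + 0\right)\right)^{2} = \left(-6 + 192\right)^{2} = 186^{2} = 34596$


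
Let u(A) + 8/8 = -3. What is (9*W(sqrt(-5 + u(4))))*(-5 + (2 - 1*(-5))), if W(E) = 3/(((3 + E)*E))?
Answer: 3*I*(-1 + I) ≈ -3.0 - 3.0*I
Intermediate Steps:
u(A) = -4 (u(A) = -1 - 3 = -4)
W(E) = 3/(E*(3 + E)) (W(E) = 3/((E*(3 + E))) = 3*(1/(E*(3 + E))) = 3/(E*(3 + E)))
(9*W(sqrt(-5 + u(4))))*(-5 + (2 - 1*(-5))) = (9*(3/((sqrt(-5 - 4))*(3 + sqrt(-5 - 4)))))*(-5 + (2 - 1*(-5))) = (9*(3/((sqrt(-9))*(3 + sqrt(-9)))))*(-5 + (2 + 5)) = (9*(3/(((3*I))*(3 + 3*I))))*(-5 + 7) = (9*(3*(-I/3)*((3 - 3*I)/18)))*2 = (9*(-I*(3 - 3*I)/18))*2 = -I*(3 - 3*I)/2*2 = -I*(3 - 3*I)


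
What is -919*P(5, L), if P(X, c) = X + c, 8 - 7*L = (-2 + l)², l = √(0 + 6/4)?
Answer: -68925/14 - 1838*√6/7 ≈ -5566.4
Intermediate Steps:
l = √6/2 (l = √(0 + 6*(¼)) = √(0 + 3/2) = √(3/2) = √6/2 ≈ 1.2247)
L = 8/7 - (-2 + √6/2)²/7 ≈ 1.0570
-919*P(5, L) = -919*(5 + (5/14 + 2*√6/7)) = -919*(75/14 + 2*√6/7) = -68925/14 - 1838*√6/7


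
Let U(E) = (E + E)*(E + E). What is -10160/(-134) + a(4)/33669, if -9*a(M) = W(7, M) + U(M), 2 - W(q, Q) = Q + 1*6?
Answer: 1539342928/20302407 ≈ 75.821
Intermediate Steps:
U(E) = 4*E**2 (U(E) = (2*E)*(2*E) = 4*E**2)
W(q, Q) = -4 - Q (W(q, Q) = 2 - (Q + 1*6) = 2 - (Q + 6) = 2 - (6 + Q) = 2 + (-6 - Q) = -4 - Q)
a(M) = 4/9 - 4*M**2/9 + M/9 (a(M) = -((-4 - M) + 4*M**2)/9 = -(-4 - M + 4*M**2)/9 = 4/9 - 4*M**2/9 + M/9)
-10160/(-134) + a(4)/33669 = -10160/(-134) + (4/9 - 4/9*4**2 + (1/9)*4)/33669 = -10160*(-1/134) + (4/9 - 4/9*16 + 4/9)*(1/33669) = 5080/67 + (4/9 - 64/9 + 4/9)*(1/33669) = 5080/67 - 56/9*1/33669 = 5080/67 - 56/303021 = 1539342928/20302407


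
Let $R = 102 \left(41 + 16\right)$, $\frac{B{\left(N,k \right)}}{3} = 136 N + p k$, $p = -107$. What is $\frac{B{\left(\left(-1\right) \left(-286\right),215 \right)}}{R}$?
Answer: $\frac{5297}{646} \approx 8.1997$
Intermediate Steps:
$B{\left(N,k \right)} = - 321 k + 408 N$ ($B{\left(N,k \right)} = 3 \left(136 N - 107 k\right) = 3 \left(- 107 k + 136 N\right) = - 321 k + 408 N$)
$R = 5814$ ($R = 102 \cdot 57 = 5814$)
$\frac{B{\left(\left(-1\right) \left(-286\right),215 \right)}}{R} = \frac{\left(-321\right) 215 + 408 \left(\left(-1\right) \left(-286\right)\right)}{5814} = \left(-69015 + 408 \cdot 286\right) \frac{1}{5814} = \left(-69015 + 116688\right) \frac{1}{5814} = 47673 \cdot \frac{1}{5814} = \frac{5297}{646}$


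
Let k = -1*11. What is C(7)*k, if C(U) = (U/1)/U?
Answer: -11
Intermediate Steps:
C(U) = 1 (C(U) = (U*1)/U = U/U = 1)
k = -11
C(7)*k = 1*(-11) = -11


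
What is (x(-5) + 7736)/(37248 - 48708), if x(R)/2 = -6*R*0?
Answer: -1934/2865 ≈ -0.67504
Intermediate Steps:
x(R) = 0 (x(R) = 2*(-6*R*0) = 2*0 = 0)
(x(-5) + 7736)/(37248 - 48708) = (0 + 7736)/(37248 - 48708) = 7736/(-11460) = 7736*(-1/11460) = -1934/2865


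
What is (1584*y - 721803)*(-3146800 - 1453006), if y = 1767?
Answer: -9554372037750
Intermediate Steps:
(1584*y - 721803)*(-3146800 - 1453006) = (1584*1767 - 721803)*(-3146800 - 1453006) = (2798928 - 721803)*(-4599806) = 2077125*(-4599806) = -9554372037750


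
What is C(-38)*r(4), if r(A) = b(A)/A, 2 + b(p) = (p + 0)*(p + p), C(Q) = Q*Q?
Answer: 10830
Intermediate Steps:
C(Q) = Q**2
b(p) = -2 + 2*p**2 (b(p) = -2 + (p + 0)*(p + p) = -2 + p*(2*p) = -2 + 2*p**2)
r(A) = (-2 + 2*A**2)/A
C(-38)*r(4) = (-38)**2*(-2/4 + 2*4) = 1444*(-2*1/4 + 8) = 1444*(-1/2 + 8) = 1444*(15/2) = 10830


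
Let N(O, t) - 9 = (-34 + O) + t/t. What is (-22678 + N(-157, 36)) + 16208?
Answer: -6651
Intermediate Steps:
N(O, t) = -24 + O (N(O, t) = 9 + ((-34 + O) + t/t) = 9 + ((-34 + O) + 1) = 9 + (-33 + O) = -24 + O)
(-22678 + N(-157, 36)) + 16208 = (-22678 + (-24 - 157)) + 16208 = (-22678 - 181) + 16208 = -22859 + 16208 = -6651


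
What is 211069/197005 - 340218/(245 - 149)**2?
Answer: -3615524177/100866560 ≈ -35.845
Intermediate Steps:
211069/197005 - 340218/(245 - 149)**2 = 211069*(1/197005) - 340218/(96**2) = 211069/197005 - 340218/9216 = 211069/197005 - 340218*1/9216 = 211069/197005 - 18901/512 = -3615524177/100866560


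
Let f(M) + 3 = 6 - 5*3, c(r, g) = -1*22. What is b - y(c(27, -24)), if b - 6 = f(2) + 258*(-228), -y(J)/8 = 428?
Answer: -55406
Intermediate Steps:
c(r, g) = -22
f(M) = -12 (f(M) = -3 + (6 - 5*3) = -3 + (6 - 15) = -3 - 9 = -12)
y(J) = -3424 (y(J) = -8*428 = -3424)
b = -58830 (b = 6 + (-12 + 258*(-228)) = 6 + (-12 - 58824) = 6 - 58836 = -58830)
b - y(c(27, -24)) = -58830 - 1*(-3424) = -58830 + 3424 = -55406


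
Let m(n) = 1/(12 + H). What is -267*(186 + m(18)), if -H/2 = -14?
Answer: -1986747/40 ≈ -49669.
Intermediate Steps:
H = 28 (H = -2*(-14) = 28)
m(n) = 1/40 (m(n) = 1/(12 + 28) = 1/40)
-267*(186 + m(18)) = -267*(186 + 1/40) = -267*7441/40 = -1986747/40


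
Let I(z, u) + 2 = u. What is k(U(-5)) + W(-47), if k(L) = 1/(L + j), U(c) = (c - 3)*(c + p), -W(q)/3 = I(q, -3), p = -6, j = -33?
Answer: 826/55 ≈ 15.018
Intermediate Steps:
I(z, u) = -2 + u
W(q) = 15 (W(q) = -3*(-2 - 3) = -3*(-5) = 15)
U(c) = (-6 + c)*(-3 + c) (U(c) = (c - 3)*(c - 6) = (-3 + c)*(-6 + c) = (-6 + c)*(-3 + c))
k(L) = 1/(-33 + L) (k(L) = 1/(L - 33) = 1/(-33 + L))
k(U(-5)) + W(-47) = 1/(-33 + (18 + (-5)² - 9*(-5))) + 15 = 1/(-33 + (18 + 25 + 45)) + 15 = 1/(-33 + 88) + 15 = 1/55 + 15 = 826/55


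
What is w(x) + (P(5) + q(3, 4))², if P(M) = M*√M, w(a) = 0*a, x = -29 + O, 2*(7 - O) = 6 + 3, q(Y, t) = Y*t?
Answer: 269 + 120*√5 ≈ 537.33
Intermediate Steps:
O = 5/2 (O = 7 - (6 + 3)/2 = 7 - ½*9 = 7 - 9/2 = 5/2 ≈ 2.5000)
x = -53/2 (x = -29 + 5/2 = -53/2 ≈ -26.500)
w(a) = 0
P(M) = M^(3/2)
w(x) + (P(5) + q(3, 4))² = 0 + (5^(3/2) + 3*4)² = 0 + (5*√5 + 12)² = 0 + (12 + 5*√5)² = (12 + 5*√5)²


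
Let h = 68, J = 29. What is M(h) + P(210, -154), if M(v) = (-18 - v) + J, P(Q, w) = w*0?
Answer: -57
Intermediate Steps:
P(Q, w) = 0
M(v) = 11 - v (M(v) = (-18 - v) + 29 = 11 - v)
M(h) + P(210, -154) = (11 - 1*68) + 0 = (11 - 68) + 0 = -57 + 0 = -57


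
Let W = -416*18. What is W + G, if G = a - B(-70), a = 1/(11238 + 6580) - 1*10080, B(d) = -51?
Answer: -312117905/17818 ≈ -17517.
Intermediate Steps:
W = -7488
a = -179605439/17818 (a = 1/17818 - 10080 = -179605439/17818 ≈ -10080.)
G = -178696721/17818 (G = -179605439/17818 - 1*(-51) = -179605439/17818 + 51 = -178696721/17818 ≈ -10029.)
W + G = -7488 - 178696721/17818 = -312117905/17818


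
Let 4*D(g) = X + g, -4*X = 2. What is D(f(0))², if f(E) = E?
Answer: 1/64 ≈ 0.015625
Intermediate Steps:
X = -½ (X = -¼*2 = -½ ≈ -0.50000)
D(g) = -⅛ + g/4 (D(g) = (-½ + g)/4 = -⅛ + g/4)
D(f(0))² = (-⅛ + (¼)*0)² = (-⅛ + 0)² = (-⅛)² = 1/64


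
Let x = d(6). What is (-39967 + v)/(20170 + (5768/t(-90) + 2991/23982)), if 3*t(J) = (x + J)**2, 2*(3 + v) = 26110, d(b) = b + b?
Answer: -109085364570/81760195687 ≈ -1.3342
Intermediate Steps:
d(b) = 2*b
x = 12 (x = 2*6 = 12)
v = 13052 (v = -3 + (1/2)*26110 = -3 + 13055 = 13052)
t(J) = (12 + J)**2/3
(-39967 + v)/(20170 + (5768/t(-90) + 2991/23982)) = (-39967 + 13052)/(20170 + (5768/(((12 - 90)**2/3)) + 2991/23982)) = -26915/(20170 + (5768/(((1/3)*(-78)**2)) + 2991*(1/23982))) = -26915/(20170 + (5768/(((1/3)*6084)) + 997/7994)) = -26915/(20170 + (5768/2028 + 997/7994)) = -26915/(20170 + (5768*(1/2028) + 997/7994)) = -26915/(20170 + (1442/507 + 997/7994)) = -26915/(20170 + 12032827/4052958) = -26915/81760195687/4052958 = -26915*4052958/81760195687 = -109085364570/81760195687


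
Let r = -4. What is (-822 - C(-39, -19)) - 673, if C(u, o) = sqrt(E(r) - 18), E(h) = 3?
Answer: -1495 - I*sqrt(15) ≈ -1495.0 - 3.873*I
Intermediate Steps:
C(u, o) = I*sqrt(15) (C(u, o) = sqrt(3 - 18) = sqrt(-15) = I*sqrt(15))
(-822 - C(-39, -19)) - 673 = (-822 - I*sqrt(15)) - 673 = -1495 - I*sqrt(15)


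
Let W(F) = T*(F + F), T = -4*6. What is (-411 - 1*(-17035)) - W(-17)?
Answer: 15808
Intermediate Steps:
T = -24
W(F) = -48*F (W(F) = -24*(F + F) = -48*F)
(-411 - 1*(-17035)) - W(-17) = (-411 - 1*(-17035)) - (-48)*(-17) = (-411 + 17035) - 1*816 = 16624 - 816 = 15808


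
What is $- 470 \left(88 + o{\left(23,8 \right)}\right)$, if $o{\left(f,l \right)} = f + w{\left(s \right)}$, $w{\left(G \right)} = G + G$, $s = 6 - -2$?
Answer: $-59690$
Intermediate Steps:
$s = 8$ ($s = 6 + 2 = 8$)
$w{\left(G \right)} = 2 G$
$o{\left(f,l \right)} = 16 + f$ ($o{\left(f,l \right)} = f + 2 \cdot 8 = f + 16 = 16 + f$)
$- 470 \left(88 + o{\left(23,8 \right)}\right) = - 470 \left(88 + \left(16 + 23\right)\right) = - 470 \left(88 + 39\right) = \left(-470\right) 127 = -59690$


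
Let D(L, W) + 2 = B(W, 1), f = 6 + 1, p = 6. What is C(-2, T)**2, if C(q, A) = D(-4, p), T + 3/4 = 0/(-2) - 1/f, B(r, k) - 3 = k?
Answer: 4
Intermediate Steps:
f = 7
B(r, k) = 3 + k
D(L, W) = 2 (D(L, W) = -2 + (3 + 1) = -2 + 4 = 2)
T = -25/28 (T = -3/4 + (0/(-2) - 1/7) = -3/4 + (0*(-1/2) - 1*1/7) = -3/4 + (0 - 1/7) = -3/4 - 1/7 = -25/28 ≈ -0.89286)
C(q, A) = 2
C(-2, T)**2 = 2**2 = 4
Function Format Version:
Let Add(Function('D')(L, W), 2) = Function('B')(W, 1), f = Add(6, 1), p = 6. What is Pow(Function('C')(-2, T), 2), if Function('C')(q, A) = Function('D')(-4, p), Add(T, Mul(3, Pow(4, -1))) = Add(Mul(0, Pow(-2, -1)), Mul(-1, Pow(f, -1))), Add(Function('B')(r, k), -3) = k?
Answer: 4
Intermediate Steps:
f = 7
Function('B')(r, k) = Add(3, k)
Function('D')(L, W) = 2 (Function('D')(L, W) = Add(-2, Add(3, 1)) = Add(-2, 4) = 2)
T = Rational(-25, 28) (T = Add(Rational(-3, 4), Add(Mul(0, Pow(-2, -1)), Mul(-1, Pow(7, -1)))) = Add(Rational(-3, 4), Add(Mul(0, Rational(-1, 2)), Mul(-1, Rational(1, 7)))) = Add(Rational(-3, 4), Add(0, Rational(-1, 7))) = Add(Rational(-3, 4), Rational(-1, 7)) = Rational(-25, 28) ≈ -0.89286)
Function('C')(q, A) = 2
Pow(Function('C')(-2, T), 2) = Pow(2, 2) = 4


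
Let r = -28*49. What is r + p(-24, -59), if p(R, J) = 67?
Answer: -1305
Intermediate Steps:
r = -1372
r + p(-24, -59) = -1372 + 67 = -1305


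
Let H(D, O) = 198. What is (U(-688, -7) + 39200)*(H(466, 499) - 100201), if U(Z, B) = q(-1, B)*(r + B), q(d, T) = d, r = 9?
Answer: -3919917594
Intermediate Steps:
U(Z, B) = -9 - B (U(Z, B) = -(9 + B) = -9 - B)
(U(-688, -7) + 39200)*(H(466, 499) - 100201) = ((-9 - 1*(-7)) + 39200)*(198 - 100201) = ((-9 + 7) + 39200)*(-100003) = (-2 + 39200)*(-100003) = 39198*(-100003) = -3919917594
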